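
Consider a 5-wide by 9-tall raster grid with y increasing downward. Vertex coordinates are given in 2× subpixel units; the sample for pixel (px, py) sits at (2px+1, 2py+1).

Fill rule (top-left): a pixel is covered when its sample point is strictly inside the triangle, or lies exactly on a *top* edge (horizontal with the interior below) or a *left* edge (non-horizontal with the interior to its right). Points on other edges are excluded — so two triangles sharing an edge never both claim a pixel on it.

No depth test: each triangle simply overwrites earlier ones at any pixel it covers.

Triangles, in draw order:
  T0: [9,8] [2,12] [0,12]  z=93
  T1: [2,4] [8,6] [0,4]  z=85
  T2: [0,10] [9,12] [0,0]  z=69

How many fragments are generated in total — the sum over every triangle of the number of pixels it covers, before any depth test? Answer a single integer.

T0:
  2·area = 8
  edge (9, 8)→(2, 12): d=(-7,4) right/bottom  bias=-1
  edge (2, 12)→(0, 12): d=(-2,0) right/bottom  bias=-1
  edge (0, 12)→(9, 8): d=(9,-4) top-left  bias=+0
    (3,4)@(7, 9): e=[1,6,1] → #
    (4,4)@(9, 9): e=[-7,6,9] → ·
    (1,5)@(3, 11): e=[3,2,3] → #
    (2,5)@(5, 11): e=[-5,2,11] → ·
    (3,5)@(7, 11): e=[-13,2,19] → ·
    (1,6)@(3, 13): e=[-11,-2,21] → ·
  covered (2 px):
    · · · · ·
    · · · · ·
    · · · · ·
    · · · · ·
    · · · # ·
    · # · · ·
    · · · · ·
    · · · · ·
    · · · · ·
T1:
  2·area = 4
  edge (2, 4)→(8, 6): d=(6,2) right/bottom  bias=-1
  edge (8, 6)→(0, 4): d=(-8,-2) top-left  bias=+0
  edge (0, 4)→(2, 4): d=(2,0) top-left  bias=+0
    (2,2)@(5, 5): e=[0,2,2] → ·  [on edge]
  covered (0 px):
    · · · · ·
    · · · · ·
    · · · · ·
    · · · · ·
    · · · · ·
    · · · · ·
    · · · · ·
    · · · · ·
    · · · · ·
T2:
  2·area = 90  (B↔C swapped to make it positive)
  edge (0, 10)→(0, 0): d=(0,-10) top-left  bias=+0
  edge (0, 0)→(9, 12): d=(9,12) right/bottom  bias=-1
  edge (9, 12)→(0, 10): d=(-9,-2) top-left  bias=+0
    (0,1)@(1, 3): e=[10,15,65] → #
    (1,1)@(3, 3): e=[30,-9,69] → ·
    (0,2)@(1, 5): e=[10,33,47] → #
    (1,2)@(3, 5): e=[30,9,51] → #
    (2,2)@(5, 5): e=[50,-15,55] → ·
    (0,3)@(1, 7): e=[10,51,29] → #
    (2,3)@(5, 7): e=[50,3,37] → #
    (3,3)@(7, 7): e=[70,-21,41] → ·
    (0,4)@(1, 9): e=[10,69,11] → #
    (3,4)@(7, 9): e=[70,-3,23] → ·
    (0,5)@(1, 11): e=[10,87,-7] → ·
    (1,5)@(3, 11): e=[30,63,-3] → ·
  covered (11 px):
    · · · · ·
    # · · · ·
    # # · · ·
    # # # · ·
    # # # · ·
    · · # # ·
    · · · · ·
    · · · · ·
    · · · · ·

Result: 13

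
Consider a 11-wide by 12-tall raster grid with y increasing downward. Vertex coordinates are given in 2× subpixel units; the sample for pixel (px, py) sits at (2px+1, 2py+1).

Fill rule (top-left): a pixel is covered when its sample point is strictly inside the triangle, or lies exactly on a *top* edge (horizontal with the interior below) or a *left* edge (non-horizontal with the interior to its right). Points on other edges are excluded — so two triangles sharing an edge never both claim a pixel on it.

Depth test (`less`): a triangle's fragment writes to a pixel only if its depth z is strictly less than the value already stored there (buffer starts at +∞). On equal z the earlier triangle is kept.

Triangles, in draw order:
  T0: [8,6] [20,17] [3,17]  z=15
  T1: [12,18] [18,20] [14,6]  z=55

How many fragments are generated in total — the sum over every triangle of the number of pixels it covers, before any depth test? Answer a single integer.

T0:
  2·area = 187
  edge (8, 6)→(20, 17): d=(12,11) right/bottom  bias=-1
  edge (20, 17)→(3, 17): d=(-17,0) right/bottom  bias=-1
  edge (3, 17)→(8, 6): d=(5,-11) top-left  bias=+0
    (4,3)@(9, 7): e=[1,170,16] → █
    (5,3)@(11, 7): e=[-21,170,38] → ·
    (3,4)@(7, 9): e=[47,136,4] → █
    (5,4)@(11, 9): e=[3,136,48] → █
    (6,4)@(13, 9): e=[-19,136,70] → ·
    (3,5)@(7, 11): e=[71,102,14] → █
    (6,5)@(13, 11): e=[5,102,80] → █
    (7,5)@(15, 11): e=[-17,102,102] → ·
    (2,6)@(5, 13): e=[117,68,2] → █
    (7,6)@(15, 13): e=[7,68,112] → █
    (8,6)@(17, 13): e=[-15,68,134] → ·
    (2,7)@(5, 15): e=[141,34,12] → █
    (0,8)@(1, 17): e=[209,0,-22] → ·  [on edge]
    (1,8)@(3, 17): e=[187,0,0] → ·  [on edge]
    (2,8)@(5, 17): e=[165,0,22] → ·  [on edge]
    (3,8)@(7, 17): e=[143,0,44] → ·  [on edge]
    (4,8)@(9, 17): e=[121,0,66] → ·  [on edge]
    (5,8)@(11, 17): e=[99,0,88] → ·  [on edge]
    (6,8)@(13, 17): e=[77,0,110] → ·  [on edge]
    (7,8)@(15, 17): e=[55,0,132] → ·  [on edge]
    (8,8)@(17, 17): e=[33,0,154] → ·  [on edge]
    (9,8)@(19, 17): e=[11,0,176] → ·  [on edge]
    (10,8)@(21, 17): e=[-11,0,198] → ·  [on edge]
  covered (21 px):
    · · · · · · · · · · ·
    · · · · · · · · · · ·
    · · · · · · · · · · ·
    · · · · █ · · · · · ·
    · · · █ █ █ · · · · ·
    · · · █ █ █ █ · · · ·
    · · █ █ █ █ █ █ · · ·
    · · █ █ █ █ █ █ █ · ·
    · · · · · · · · · · ·
    · · · · · · · · · · ·
    · · · · · · · · · · ·
    · · · · · · · · · · ·
T1:
  2·area = 76  (B↔C swapped to make it positive)
  edge (12, 18)→(14, 6): d=(2,-12) top-left  bias=+0
  edge (14, 6)→(18, 20): d=(4,14) right/bottom  bias=-1
  edge (18, 20)→(12, 18): d=(-6,-2) top-left  bias=+0
    (7,5)@(15, 11): e=[22,6,48] → █
    (8,5)@(17, 11): e=[46,-22,52] → ·
    (6,6)@(13, 13): e=[2,42,32] → █
    (8,6)@(17, 13): e=[50,-14,40] → ·
    (1,7)@(3, 15): e=[-114,190,0] → ·  [on edge]
    (6,7)@(13, 15): e=[6,50,20] → █
    (8,7)@(17, 15): e=[54,-6,28] → ·
    (4,8)@(9, 17): e=[-38,114,0] → ·  [on edge]
    (6,8)@(13, 17): e=[10,58,8] → █
    (8,8)@(17, 17): e=[58,2,16] → █
    (9,8)@(19, 17): e=[82,-26,20] → ·
    (6,9)@(13, 19): e=[14,66,-4] → ·
    (7,9)@(15, 19): e=[38,38,0] → █  [on edge]
    (10,10)@(21, 21): e=[114,-38,0] → ·  [on edge]
  covered (10 px):
    · · · · · · · · · · ·
    · · · · · · · · · · ·
    · · · · · · · · · · ·
    · · · · · · · · · · ·
    · · · · · · · · · · ·
    · · · · · · · █ · · ·
    · · · · · · █ █ · · ·
    · · · · · · █ █ · · ·
    · · · · · · █ █ █ · ·
    · · · · · · · █ █ · ·
    · · · · · · · · · · ·
    · · · · · · · · · · ·

Result: 31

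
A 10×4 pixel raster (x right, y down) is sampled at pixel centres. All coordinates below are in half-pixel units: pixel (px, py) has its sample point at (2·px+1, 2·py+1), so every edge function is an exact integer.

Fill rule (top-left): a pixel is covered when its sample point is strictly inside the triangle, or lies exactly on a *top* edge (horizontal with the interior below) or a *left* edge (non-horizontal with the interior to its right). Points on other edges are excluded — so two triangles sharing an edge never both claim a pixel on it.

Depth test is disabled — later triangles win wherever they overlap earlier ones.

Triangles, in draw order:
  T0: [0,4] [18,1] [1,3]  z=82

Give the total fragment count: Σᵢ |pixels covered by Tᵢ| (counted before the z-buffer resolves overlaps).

T0:
  2·area = 15  (B↔C swapped to make it positive)
  edge (0, 4)→(1, 3): d=(1,-1) top-left  bias=+0
  edge (1, 3)→(18, 1): d=(17,-2) top-left  bias=+0
  edge (18, 1)→(0, 4): d=(-18,3) right/bottom  bias=-1
    (1,0)@(3, 1): e=[0,-30,45] → ·  [on edge]
    (0,1)@(1, 3): e=[0,0,15] → █  [on edge]
    (1,1)@(3, 3): e=[2,4,9] → █
    (2,1)@(5, 3): e=[4,8,3] → █
    (3,1)@(7, 3): e=[6,12,-3] → ·
    (0,2)@(1, 5): e=[2,34,-21] → ·
    (1,2)@(3, 5): e=[4,38,-27] → ·
    (2,2)@(5, 5): e=[6,42,-33] → ·
  covered (3 px):
    · · · · · · · · · ·
    █ █ █ · · · · · · ·
    · · · · · · · · · ·
    · · · · · · · · · ·

Answer: 3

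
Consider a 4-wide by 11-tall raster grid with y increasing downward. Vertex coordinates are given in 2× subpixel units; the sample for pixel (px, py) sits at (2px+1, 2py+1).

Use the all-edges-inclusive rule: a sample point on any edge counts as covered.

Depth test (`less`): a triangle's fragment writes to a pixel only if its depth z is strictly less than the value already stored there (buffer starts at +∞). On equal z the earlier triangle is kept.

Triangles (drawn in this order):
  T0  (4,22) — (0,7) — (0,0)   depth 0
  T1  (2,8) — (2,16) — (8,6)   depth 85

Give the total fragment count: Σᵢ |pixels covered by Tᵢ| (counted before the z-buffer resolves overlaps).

T0:
  2·area = 28
  edge (4, 22)→(0, 7): d=(-4,-15) inclusive
  edge (0, 7)→(0, 0): d=(0,-7) inclusive
  edge (0, 0)→(4, 22): d=(4,22) inclusive
    (0,3)@(1, 7): e=[15,7,6] → █
    (1,3)@(3, 7): e=[45,21,-38] → ·
    (0,4)@(1, 9): e=[7,7,14] → █
    (1,4)@(3, 9): e=[37,21,-30] → ·
    (0,5)@(1, 11): e=[-1,7,22] → ·
    (1,8)@(3, 17): e=[5,21,2] → █
    (2,8)@(5, 17): e=[35,35,-42] → ·
    (1,9)@(3, 19): e=[-3,21,10] → ·
  covered (3 px):
    · · · ·
    · · · ·
    · · · ·
    █ · · ·
    █ · · ·
    · · · ·
    · · · ·
    · · · ·
    · █ · ·
    · · · ·
    · · · ·
T1:
  2·area = 48  (B↔C swapped to make it positive)
  edge (2, 8)→(8, 6): d=(6,-2) inclusive
  edge (8, 6)→(2, 16): d=(-6,10) inclusive
  edge (2, 16)→(2, 8): d=(0,-8) inclusive
    (2,3)@(5, 7): e=[0,24,24] → █  [on edge]
    (3,3)@(7, 7): e=[4,4,40] → █
    (1,4)@(3, 9): e=[8,32,8] → █
    (3,4)@(7, 9): e=[16,-8,40] → ·
    (1,5)@(3, 11): e=[20,20,8] → █
    (2,5)@(5, 11): e=[24,0,24] → █  [on edge]
    (3,5)@(7, 11): e=[28,-20,40] → ·
    (1,6)@(3, 13): e=[32,8,8] → █
    (2,6)@(5, 13): e=[36,-12,24] → ·
    (1,7)@(3, 15): e=[44,-4,8] → ·
  covered (7 px):
    · · · ·
    · · · ·
    · · · ·
    · · █ █
    · █ █ ·
    · █ █ ·
    · █ · ·
    · · · ·
    · · · ·
    · · · ·
    · · · ·

Answer: 10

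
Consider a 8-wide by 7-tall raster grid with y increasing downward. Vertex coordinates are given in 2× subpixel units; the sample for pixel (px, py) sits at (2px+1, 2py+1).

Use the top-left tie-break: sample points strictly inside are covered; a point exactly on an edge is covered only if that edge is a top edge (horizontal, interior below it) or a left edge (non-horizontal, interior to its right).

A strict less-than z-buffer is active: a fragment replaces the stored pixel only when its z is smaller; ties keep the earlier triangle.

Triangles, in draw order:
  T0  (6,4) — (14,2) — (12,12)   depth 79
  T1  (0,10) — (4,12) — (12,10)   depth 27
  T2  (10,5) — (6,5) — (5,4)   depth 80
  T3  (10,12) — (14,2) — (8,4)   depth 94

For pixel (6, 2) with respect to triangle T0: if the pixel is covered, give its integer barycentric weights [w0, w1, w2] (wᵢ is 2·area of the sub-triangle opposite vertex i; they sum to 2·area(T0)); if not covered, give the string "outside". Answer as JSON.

T0:
  2·area = 76
  edge (6, 4)→(14, 2): d=(8,-2) top-left  bias=+0
  edge (14, 2)→(12, 12): d=(-2,10) right/bottom  bias=-1
  edge (12, 12)→(6, 4): d=(-6,-8) top-left  bias=+0
    (5,1)@(11, 3): e=[2,28,46] → X
    (6,1)@(13, 3): e=[6,8,62] → X
    (7,1)@(15, 3): e=[10,-12,78] → .
    (3,2)@(7, 5): e=[10,64,2] → X
    (4,2)@(9, 5): e=[14,44,18] → X
    (7,2)@(15, 5): e=[26,-16,66] → .
    (3,3)@(7, 7): e=[26,60,-10] → .
    (4,3)@(9, 7): e=[30,40,6] → X
    (6,3)@(13, 7): e=[38,0,38] → .  [on edge]
    (4,4)@(9, 9): e=[46,36,-6] → .
    (5,4)@(11, 9): e=[50,16,10] → X
    (6,4)@(13, 9): e=[54,-4,26] → .
  covered (9 px):
    . . . . . . . .
    . . . . . X X .
    . . . X X X X .
    . . . . X X . .
    . . . . . X . .
    . . . . . . . .
    . . . . . . . .
T1:
  2·area = 24  (B↔C swapped to make it positive)
  edge (0, 10)→(12, 10): d=(12,0) top-left  bias=+0
  edge (12, 10)→(4, 12): d=(-8,2) right/bottom  bias=-1
  edge (4, 12)→(0, 10): d=(-4,-2) top-left  bias=+0
    (1,5)@(3, 11): e=[12,10,2] → X
    (2,5)@(5, 11): e=[12,6,6] → X
    (3,5)@(7, 11): e=[12,2,10] → X
    (4,5)@(9, 11): e=[12,-2,14] → .
    (1,6)@(3, 13): e=[36,-6,-6] → .
    (2,6)@(5, 13): e=[36,-10,-2] → .
    (3,6)@(7, 13): e=[36,-14,2] → .
  covered (3 px):
    . . . . . . . .
    . . . . . . . .
    . . . . . . . .
    . . . . . . . .
    . . . . . . . .
    . X X X . . . .
    . . . . . . . .
T2:
  2·area = 4
  edge (10, 5)→(6, 5): d=(-4,0) right/bottom  bias=-1
  edge (6, 5)→(5, 4): d=(-1,-1) top-left  bias=+0
  edge (5, 4)→(10, 5): d=(5,1) right/bottom  bias=-1
    (0,2)@(1, 5): e=[0,-5,9] → .  [on edge]
    (1,2)@(3, 5): e=[0,-3,7] → .  [on edge]
    (2,2)@(5, 5): e=[0,-1,5] → .  [on edge]
    (3,2)@(7, 5): e=[0,1,3] → .  [on edge]
    (4,2)@(9, 5): e=[0,3,1] → .  [on edge]
    (5,2)@(11, 5): e=[0,5,-1] → .  [on edge]
    (6,2)@(13, 5): e=[0,7,-3] → .  [on edge]
    (7,2)@(15, 5): e=[0,9,-5] → .  [on edge]
  covered (0 px):
    . . . . . . . .
    . . . . . . . .
    . . . . . . . .
    . . . . . . . .
    . . . . . . . .
    . . . . . . . .
    . . . . . . . .
T3:
  2·area = 52  (B↔C swapped to make it positive)
  edge (10, 12)→(8, 4): d=(-2,-8) top-left  bias=+0
  edge (8, 4)→(14, 2): d=(6,-2) top-left  bias=+0
  edge (14, 2)→(10, 12): d=(-4,10) right/bottom  bias=-1
    (5,1)@(11, 3): e=[26,0,26] → X  [on edge]
    (6,1)@(13, 3): e=[42,4,6] → X
    (7,1)@(15, 3): e=[58,8,-14] → .
    (2,2)@(5, 5): e=[-26,0,78] → .  [on edge]
    (4,2)@(9, 5): e=[6,8,38] → X
    (6,2)@(13, 5): e=[38,16,-2] → .
    (4,3)@(9, 7): e=[2,20,30] → X
    (6,3)@(13, 7): e=[34,28,-10] → .
    (4,4)@(9, 9): e=[-2,32,22] → .
    (5,4)@(11, 9): e=[14,36,2] → X
    (6,4)@(13, 9): e=[30,40,-18] → .
    (5,5)@(11, 11): e=[10,48,-6] → .
  covered (7 px):
    . . . . . . . .
    . . . . . X X .
    . . . . X X . .
    . . . . X X . .
    . . . . . X . .
    . . . . . . . .
    . . . . . . . .

Result: [4,50,22]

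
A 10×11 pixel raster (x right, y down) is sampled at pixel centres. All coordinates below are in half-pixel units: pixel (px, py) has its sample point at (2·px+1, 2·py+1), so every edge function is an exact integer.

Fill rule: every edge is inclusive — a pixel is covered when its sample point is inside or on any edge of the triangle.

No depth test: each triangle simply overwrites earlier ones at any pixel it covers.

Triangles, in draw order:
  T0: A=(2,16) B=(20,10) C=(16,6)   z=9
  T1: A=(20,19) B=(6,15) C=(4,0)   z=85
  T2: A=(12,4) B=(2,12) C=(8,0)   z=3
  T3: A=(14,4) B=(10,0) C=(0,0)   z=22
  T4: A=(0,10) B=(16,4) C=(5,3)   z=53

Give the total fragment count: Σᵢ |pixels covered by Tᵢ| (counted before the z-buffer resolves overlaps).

T0:
  2·area = 96  (B↔C swapped to make it positive)
  edge (2, 16)→(16, 6): d=(14,-10) inclusive
  edge (16, 6)→(20, 10): d=(4,4) inclusive
  edge (20, 10)→(2, 16): d=(-18,6) inclusive
    (5,0)@(11, 1): e=[-120,0,216] → ·  [on edge]
    (6,1)@(13, 3): e=[-72,0,168] → ·  [on edge]
    (7,2)@(15, 5): e=[-24,0,120] → ·  [on edge]
    (7,3)@(15, 7): e=[4,8,84] → █
    (8,3)@(17, 7): e=[24,0,72] → █  [on edge]
    (9,3)@(19, 7): e=[44,-8,60] → ·
    (6,4)@(13, 9): e=[12,24,60] → █
    (9,4)@(19, 9): e=[72,0,24] → █  [on edge]
    (4,5)@(9, 11): e=[0,48,48] → █  [on edge]
    (5,5)@(11, 11): e=[20,40,36] → █
    (8,5)@(17, 11): e=[80,16,0] → █  [on edge]
    (9,5)@(19, 11): e=[100,8,-12] → ·
    (5,6)@(11, 13): e=[48,48,0] → █  [on edge]
    (2,7)@(5, 15): e=[16,80,0] → █  [on edge]
  covered (15 px):
    · · · · · · · · · ·
    · · · · · · · · · ·
    · · · · · · · · · ·
    · · · · · · · █ █ ·
    · · · · · · █ █ █ █
    · · · · █ █ █ █ █ ·
    · · · █ █ █ · · · ·
    · · █ · · · · · · ·
    · · · · · · · · · ·
    · · · · · · · · · ·
    · · · · · · · · · ·
T1:
  2·area = 202
  edge (20, 19)→(6, 15): d=(-14,-4) inclusive
  edge (6, 15)→(4, 0): d=(-2,-15) inclusive
  edge (4, 0)→(20, 19): d=(16,19) inclusive
    (2,1)@(5, 3): e=[164,9,29] → █
    (3,1)@(7, 3): e=[172,39,-9] → ·
    (2,2)@(5, 5): e=[136,5,61] → █
    (3,2)@(7, 5): e=[144,35,23] → █
    (4,2)@(9, 5): e=[152,65,-15] → ·
    (2,3)@(5, 7): e=[108,1,93] → █
    (4,3)@(9, 7): e=[124,61,17] → █
    (5,3)@(11, 7): e=[132,91,-21] → ·
    (2,4)@(5, 9): e=[80,-3,125] → ·
    (3,4)@(7, 9): e=[88,27,87] → █
    (5,4)@(11, 9): e=[104,87,11] → █
    (6,4)@(13, 9): e=[112,117,-27] → ·
    (6,8)@(13, 17): e=[0,101,101] → █  [on edge]
  covered (25 px):
    · · · · · · · · · ·
    · · █ · · · · · · ·
    · · █ █ · · · · · ·
    · · █ █ █ · · · · ·
    · · · █ █ █ · · · ·
    · · · █ █ █ █ · · ·
    · · · █ █ █ █ · · ·
    · · · █ █ █ █ █ · ·
    · · · · · · █ █ █ ·
    · · · · · · · · · ·
    · · · · · · · · · ·
T2:
  2·area = 72
  edge (12, 4)→(2, 12): d=(-10,8) inclusive
  edge (2, 12)→(8, 0): d=(6,-12) inclusive
  edge (8, 0)→(12, 4): d=(4,4) inclusive
    (4,0)@(9, 1): e=[54,18,0] → █  [on edge]
    (5,0)@(11, 1): e=[38,42,-8] → ·
    (3,1)@(7, 3): e=[50,6,16] → █
    (5,1)@(11, 3): e=[18,54,0] → █  [on edge]
    (6,1)@(13, 3): e=[2,78,-8] → ·
    (3,2)@(7, 5): e=[30,18,24] → █
    (5,2)@(11, 5): e=[-2,66,8] → ·
    (6,2)@(13, 5): e=[-18,90,0] → ·  [on edge]
    (2,3)@(5, 7): e=[26,6,40] → █
    (4,3)@(9, 7): e=[-6,54,24] → ·
    (7,3)@(15, 7): e=[-54,126,0] → ·  [on edge]
    (2,4)@(5, 9): e=[6,18,48] → █
    (8,4)@(17, 9): e=[-90,162,0] → ·  [on edge]
    (9,5)@(19, 11): e=[-126,198,0] → ·  [on edge]
  covered (10 px):
    · · · · █ · · · · ·
    · · · █ █ █ · · · ·
    · · · █ █ · · · · ·
    · · █ █ · · · · · ·
    · · █ · · · · · · ·
    · █ · · · · · · · ·
    · · · · · · · · · ·
    · · · · · · · · · ·
    · · · · · · · · · ·
    · · · · · · · · · ·
    · · · · · · · · · ·
T3:
  2·area = 40  (B↔C swapped to make it positive)
  edge (14, 4)→(0, 0): d=(-14,-4) inclusive
  edge (0, 0)→(10, 0): d=(10,0) inclusive
  edge (10, 0)→(14, 4): d=(4,4) inclusive
    (2,0)@(5, 1): e=[6,10,24] → █
    (3,0)@(7, 1): e=[14,10,16] → █
    (4,0)@(9, 1): e=[22,10,8] → █
    (5,0)@(11, 1): e=[30,10,0] → █  [on edge]
    (6,0)@(13, 1): e=[38,10,-8] → ·
    (2,1)@(5, 3): e=[-22,30,32] → ·
    (3,1)@(7, 3): e=[-14,30,24] → ·
    (4,1)@(9, 3): e=[-6,30,16] → ·
    (5,1)@(11, 3): e=[2,30,8] → █
    (6,1)@(13, 3): e=[10,30,0] → █  [on edge]
    (7,1)@(15, 3): e=[18,30,-8] → ·
    (5,2)@(11, 5): e=[-26,50,16] → ·
    (7,2)@(15, 5): e=[-10,50,0] → ·  [on edge]
    (8,3)@(17, 7): e=[-30,70,0] → ·  [on edge]
    (9,4)@(19, 9): e=[-50,90,0] → ·  [on edge]
  covered (6 px):
    · · █ █ █ █ · · · ·
    · · · · · █ █ · · ·
    · · · · · · · · · ·
    · · · · · · · · · ·
    · · · · · · · · · ·
    · · · · · · · · · ·
    · · · · · · · · · ·
    · · · · · · · · · ·
    · · · · · · · · · ·
    · · · · · · · · · ·
    · · · · · · · · · ·
T4:
  2·area = 82  (B↔C swapped to make it positive)
  edge (0, 10)→(5, 3): d=(5,-7) inclusive
  edge (5, 3)→(16, 4): d=(11,1) inclusive
  edge (16, 4)→(0, 10): d=(-16,6) inclusive
    (2,1)@(5, 3): e=[0,0,82] → █  [on edge]
    (3,1)@(7, 3): e=[14,-2,70] → ·
    (2,2)@(5, 5): e=[10,22,50] → █
    (3,2)@(7, 5): e=[24,20,38] → █
    (4,2)@(9, 5): e=[38,18,26] → █
    (5,2)@(11, 5): e=[52,16,14] → █
    (6,2)@(13, 5): e=[66,14,2] → █
    (7,2)@(15, 5): e=[80,12,-10] → ·
    (1,3)@(3, 7): e=[6,46,30] → █
    (4,3)@(9, 7): e=[48,40,-6] → ·
    (5,3)@(11, 7): e=[62,38,-18] → ·
    (6,3)@(13, 7): e=[76,36,-30] → ·
  covered (10 px):
    · · · · · · · · · ·
    · · █ · · · · · · ·
    · · █ █ █ █ █ · · ·
    · █ █ █ · · · · · ·
    █ · · · · · · · · ·
    · · · · · · · · · ·
    · · · · · · · · · ·
    · · · · · · · · · ·
    · · · · · · · · · ·
    · · · · · · · · · ·
    · · · · · · · · · ·

Answer: 66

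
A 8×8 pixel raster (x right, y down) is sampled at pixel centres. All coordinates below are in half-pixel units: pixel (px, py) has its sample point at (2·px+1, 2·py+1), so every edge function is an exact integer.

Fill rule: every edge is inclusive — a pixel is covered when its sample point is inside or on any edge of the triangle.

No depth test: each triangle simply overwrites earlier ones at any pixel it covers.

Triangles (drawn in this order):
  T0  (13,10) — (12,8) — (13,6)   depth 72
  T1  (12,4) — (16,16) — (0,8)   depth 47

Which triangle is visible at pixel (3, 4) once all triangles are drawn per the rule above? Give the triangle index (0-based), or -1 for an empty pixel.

T0:
  2·area = 4
  edge (13, 10)→(12, 8): d=(-1,-2) inclusive
  edge (12, 8)→(13, 6): d=(1,-2) inclusive
  edge (13, 6)→(13, 10): d=(0,4) inclusive
    (6,0)@(13, 1): e=[9,-5,0] → ·  [on edge]
    (6,1)@(13, 3): e=[7,-3,0] → ·  [on edge]
    (6,2)@(13, 5): e=[5,-1,0] → ·  [on edge]
    (6,3)@(13, 7): e=[3,1,0] → █  [on edge]
    (7,3)@(15, 7): e=[7,5,-8] → ·
    (6,4)@(13, 9): e=[1,3,0] → █  [on edge]
    (7,4)@(15, 9): e=[5,7,-8] → ·
    (6,5)@(13, 11): e=[-1,5,0] → ·  [on edge]
    (6,6)@(13, 13): e=[-3,7,0] → ·  [on edge]
    (6,7)@(13, 15): e=[-5,9,0] → ·  [on edge]
  covered (2 px):
    · · · · · · · ·
    · · · · · · · ·
    · · · · · · · ·
    · · · · · · █ ·
    · · · · · · █ ·
    · · · · · · · ·
    · · · · · · · ·
    · · · · · · · ·
T1:
  2·area = 160
  edge (12, 4)→(16, 16): d=(4,12) inclusive
  edge (16, 16)→(0, 8): d=(-16,-8) inclusive
  edge (0, 8)→(12, 4): d=(12,-4) inclusive
    (5,0)@(11, 1): e=[0,200,-40] → ·  [on edge]
    (7,1)@(15, 3): e=[-40,200,0] → ·  [on edge]
    (4,2)@(9, 5): e=[40,120,0] → █  [on edge]
    (5,2)@(11, 5): e=[16,136,8] → █
    (6,2)@(13, 5): e=[-8,152,16] → ·
    (1,3)@(3, 7): e=[120,40,0] → █  [on edge]
    (2,3)@(5, 7): e=[96,56,8] → █
    (3,3)@(7, 7): e=[72,72,16] → █
    (6,3)@(13, 7): e=[0,120,40] → █  [on edge]
    (7,3)@(15, 7): e=[-24,136,48] → ·
    (1,4)@(3, 9): e=[128,8,24] → █
    (7,4)@(15, 9): e=[-16,104,72] → ·
    (7,6)@(15, 13): e=[0,40,120] → █  [on edge]
  covered (22 px):
    · · · · · · · ·
    · · · · · · · ·
    · · · · █ █ · ·
    · █ █ █ █ █ █ ·
    · █ █ █ █ █ █ ·
    · · · █ █ █ █ ·
    · · · · · █ █ █
    · · · · · · · █

Z-buffer (winner per pixel, '.' = empty):
  . . . . . . . .
  . . . . . . . .
  . . . . 1 1 . .
  . 1 1 1 1 1 1 .
  . 1 1 1 1 1 1 .
  . . . 1 1 1 1 .
  . . . . . 1 1 1
  . . . . . . . 1

Result: 1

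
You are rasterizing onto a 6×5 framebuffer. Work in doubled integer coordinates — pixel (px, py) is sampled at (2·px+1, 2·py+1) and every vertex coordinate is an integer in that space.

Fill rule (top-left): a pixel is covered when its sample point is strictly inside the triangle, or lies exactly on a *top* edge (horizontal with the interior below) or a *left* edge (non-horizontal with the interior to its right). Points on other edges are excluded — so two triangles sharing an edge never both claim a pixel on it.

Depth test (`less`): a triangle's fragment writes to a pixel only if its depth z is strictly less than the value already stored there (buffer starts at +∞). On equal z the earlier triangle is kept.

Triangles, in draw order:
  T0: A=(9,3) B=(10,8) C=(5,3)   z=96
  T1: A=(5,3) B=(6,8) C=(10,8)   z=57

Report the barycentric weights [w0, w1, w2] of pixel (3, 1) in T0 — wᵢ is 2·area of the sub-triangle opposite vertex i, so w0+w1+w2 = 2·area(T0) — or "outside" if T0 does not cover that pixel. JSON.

T0:
  2·area = 20
  edge (9, 3)→(10, 8): d=(1,5) right/bottom  bias=-1
  edge (10, 8)→(5, 3): d=(-5,-5) top-left  bias=+0
  edge (5, 3)→(9, 3): d=(4,0) top-left  bias=+0
    (1,0)@(3, 1): e=[28,0,-8] → ·  [on edge]
    (0,1)@(1, 3): e=[40,-20,0] → ·  [on edge]
    (1,1)@(3, 3): e=[30,-10,0] → ·  [on edge]
    (2,1)@(5, 3): e=[20,0,0] → █  [on edge]
    (3,1)@(7, 3): e=[10,10,0] → █  [on edge]
    (4,1)@(9, 3): e=[0,20,0] → ·  [on edge]
    (5,1)@(11, 3): e=[-10,30,0] → ·  [on edge]
    (2,2)@(5, 5): e=[22,-10,8] → ·
    (3,2)@(7, 5): e=[12,0,8] → █  [on edge]
    (4,2)@(9, 5): e=[2,10,8] → █
    (5,2)@(11, 5): e=[-8,20,8] → ·
    (3,3)@(7, 7): e=[14,-10,16] → ·
    (4,3)@(9, 7): e=[4,0,16] → █  [on edge]
    (5,4)@(11, 9): e=[-4,0,24] → ·  [on edge]
  covered (5 px):
    · · · · · ·
    · · █ █ · ·
    · · · █ █ ·
    · · · · █ ·
    · · · · · ·
T1:
  2·area = 20  (B↔C swapped to make it positive)
  edge (5, 3)→(10, 8): d=(5,5) right/bottom  bias=-1
  edge (10, 8)→(6, 8): d=(-4,0) right/bottom  bias=-1
  edge (6, 8)→(5, 3): d=(-1,-5) top-left  bias=+0
    (1,0)@(3, 1): e=[0,28,-8] → ·  [on edge]
    (2,1)@(5, 3): e=[0,20,0] → ·  [on edge]
    (3,2)@(7, 5): e=[0,12,8] → ·  [on edge]
    (3,3)@(7, 7): e=[10,4,6] → █
    (4,3)@(9, 7): e=[0,4,16] → ·  [on edge]
    (3,4)@(7, 9): e=[20,-4,4] → ·
    (5,4)@(11, 9): e=[0,-4,24] → ·  [on edge]
  covered (1 px):
    · · · · · ·
    · · · · · ·
    · · · · · ·
    · · · █ · ·
    · · · · · ·

Result: [10,0,10]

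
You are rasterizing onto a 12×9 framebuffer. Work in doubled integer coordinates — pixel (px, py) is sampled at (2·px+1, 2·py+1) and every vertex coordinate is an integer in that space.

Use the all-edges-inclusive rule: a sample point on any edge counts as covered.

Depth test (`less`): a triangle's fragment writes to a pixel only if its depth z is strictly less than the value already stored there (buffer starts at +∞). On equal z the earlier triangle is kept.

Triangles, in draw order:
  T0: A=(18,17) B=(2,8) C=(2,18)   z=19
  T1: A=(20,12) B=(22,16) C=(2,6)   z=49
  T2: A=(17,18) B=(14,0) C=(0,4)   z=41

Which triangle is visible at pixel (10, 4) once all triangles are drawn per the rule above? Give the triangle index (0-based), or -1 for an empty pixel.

T0:
  2·area = 160  (B↔C swapped to make it positive)
  edge (18, 17)→(2, 18): d=(-16,1) inclusive
  edge (2, 18)→(2, 8): d=(0,-10) inclusive
  edge (2, 8)→(18, 17): d=(16,9) inclusive
    (1,4)@(3, 9): e=[143,10,7] → #
    (2,4)@(5, 9): e=[141,30,-11] → ·
    (1,5)@(3, 11): e=[111,10,39] → #
    (2,5)@(5, 11): e=[109,30,21] → #
    (3,5)@(7, 11): e=[107,50,3] → #
    (4,5)@(9, 11): e=[105,70,-15] → ·
    (1,6)@(3, 13): e=[79,10,71] → #
    (4,6)@(9, 13): e=[73,70,17] → #
    (5,6)@(11, 13): e=[71,90,-1] → ·
    (1,7)@(3, 15): e=[47,10,103] → #
    (5,7)@(11, 15): e=[39,90,31] → #
    (6,7)@(13, 15): e=[37,110,13] → #
  covered (22 px):
    · · · · · · · · · · · ·
    · · · · · · · · · · · ·
    · · · · · · · · · · · ·
    · · · · · · · · · · · ·
    · # · · · · · · · · · ·
    · # # # · · · · · · · ·
    · # # # # · · · · · · ·
    · # # # # # # · · · · ·
    · # # # # # # # # · · ·
T1:
  2·area = 60
  edge (20, 12)→(22, 16): d=(2,4) inclusive
  edge (22, 16)→(2, 6): d=(-20,-10) inclusive
  edge (2, 6)→(20, 12): d=(18,6) inclusive
    (2,3)@(5, 7): e=[50,10,0] → #  [on edge]
    (3,3)@(7, 7): e=[42,30,-12] → ·
    (2,4)@(5, 9): e=[54,-30,36] → ·
    (4,4)@(9, 9): e=[38,10,12] → #
    (5,4)@(11, 9): e=[30,30,0] → #  [on edge]
    (6,4)@(13, 9): e=[22,50,-12] → ·
    (4,5)@(9, 11): e=[42,-30,48] → ·
    (5,5)@(11, 11): e=[34,-10,36] → ·
    (6,5)@(13, 11): e=[26,10,24] → #
    (7,5)@(15, 11): e=[18,30,12] → #
    (8,5)@(17, 11): e=[10,50,0] → #  [on edge]
    (9,5)@(19, 11): e=[2,70,-12] → ·
    (11,6)@(23, 13): e=[-10,70,0] → ·  [on edge]
  covered (9 px):
    · · · · · · · · · · · ·
    · · · · · · · · · · · ·
    · · · · · · · · · · · ·
    · · # · · · · · · · · ·
    · · · · # # · · · · · ·
    · · · · · · # # # · · ·
    · · · · · · · · # # · ·
    · · · · · · · · · · # ·
    · · · · · · · · · · · ·
T2:
  2·area = 264  (B↔C swapped to make it positive)
  edge (17, 18)→(0, 4): d=(-17,-14) inclusive
  edge (0, 4)→(14, 0): d=(14,-4) inclusive
  edge (14, 0)→(17, 18): d=(3,18) inclusive
    (5,0)@(11, 1): e=[205,2,57] → #
    (6,0)@(13, 1): e=[233,10,21] → #
    (7,0)@(15, 1): e=[261,18,-15] → ·
    (2,1)@(5, 3): e=[87,6,171] → #
    (3,1)@(7, 3): e=[115,14,135] → #
    (4,1)@(9, 3): e=[143,22,99] → #
    (7,1)@(15, 3): e=[227,46,-9] → ·
    (1,2)@(3, 5): e=[25,26,213] → #
    (7,2)@(15, 5): e=[193,74,-3] → ·
    (1,3)@(3, 7): e=[-9,54,219] → ·
    (2,3)@(5, 7): e=[19,62,183] → #
    (7,3)@(15, 7): e=[159,102,3] → #
  covered (32 px):
    · · · · · # # · · · · ·
    · · # # # # # · · · · ·
    · # # # # # # · · · · ·
    · · # # # # # # · · · ·
    · · · # # # # # · · · ·
    · · · · # # # # · · · ·
    · · · · · # # # · · · ·
    · · · · · · · # · · · ·
    · · · · · · · · · · · ·

Z-buffer (winner per pixel, '.' = empty):
  . . . . . 2 2 . . . . .
  . . 2 2 2 2 2 . . . . .
  . 2 2 2 2 2 2 . . . . .
  . . 2 2 2 2 2 2 . . . .
  . 0 . 2 2 2 2 2 . . . .
  . 0 0 0 2 2 2 2 1 . . .
  . 0 0 0 0 2 2 2 1 1 . .
  . 0 0 0 0 0 0 2 . . 1 .
  . 0 0 0 0 0 0 0 0 . . .

Final: -1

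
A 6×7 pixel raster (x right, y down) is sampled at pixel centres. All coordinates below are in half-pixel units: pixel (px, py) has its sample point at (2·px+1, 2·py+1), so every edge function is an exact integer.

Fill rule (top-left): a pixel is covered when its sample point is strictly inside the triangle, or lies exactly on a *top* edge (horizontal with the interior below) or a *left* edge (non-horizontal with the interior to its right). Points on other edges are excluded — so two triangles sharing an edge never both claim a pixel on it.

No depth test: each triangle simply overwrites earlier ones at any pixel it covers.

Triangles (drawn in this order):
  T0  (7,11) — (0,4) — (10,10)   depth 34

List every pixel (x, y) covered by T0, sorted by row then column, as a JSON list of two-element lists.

T0:
  2·area = 28
  edge (7, 11)→(0, 4): d=(-7,-7) top-left  bias=+0
  edge (0, 4)→(10, 10): d=(10,6) right/bottom  bias=-1
  edge (10, 10)→(7, 11): d=(-3,1) right/bottom  bias=-1
    (0,2)@(1, 5): e=[0,4,24] → X  [on edge]
    (1,2)@(3, 5): e=[14,-8,22] → .
    (0,3)@(1, 7): e=[-14,24,18] → .
    (1,3)@(3, 7): e=[0,12,16] → X  [on edge]
    (2,3)@(5, 7): e=[14,0,14] → .  [on edge]
    (1,4)@(3, 9): e=[-14,32,10] → .
    (2,4)@(5, 9): e=[0,20,8] → X  [on edge]
    (3,4)@(7, 9): e=[14,8,6] → X
    (4,4)@(9, 9): e=[28,-4,4] → .
    (2,5)@(5, 11): e=[-14,40,2] → .
    (3,5)@(7, 11): e=[0,28,0] → .  [on edge]
    (0,6)@(1, 13): e=[-56,84,0] → .  [on edge]
    (4,6)@(9, 13): e=[0,36,-8] → .  [on edge]
  covered (4 px):
    . . . . . .
    . . . . . .
    X . . . . .
    . X . . . .
    . . X X . .
    . . . . . .
    . . . . . .

Answer: [[0,2],[1,3],[2,4],[3,4]]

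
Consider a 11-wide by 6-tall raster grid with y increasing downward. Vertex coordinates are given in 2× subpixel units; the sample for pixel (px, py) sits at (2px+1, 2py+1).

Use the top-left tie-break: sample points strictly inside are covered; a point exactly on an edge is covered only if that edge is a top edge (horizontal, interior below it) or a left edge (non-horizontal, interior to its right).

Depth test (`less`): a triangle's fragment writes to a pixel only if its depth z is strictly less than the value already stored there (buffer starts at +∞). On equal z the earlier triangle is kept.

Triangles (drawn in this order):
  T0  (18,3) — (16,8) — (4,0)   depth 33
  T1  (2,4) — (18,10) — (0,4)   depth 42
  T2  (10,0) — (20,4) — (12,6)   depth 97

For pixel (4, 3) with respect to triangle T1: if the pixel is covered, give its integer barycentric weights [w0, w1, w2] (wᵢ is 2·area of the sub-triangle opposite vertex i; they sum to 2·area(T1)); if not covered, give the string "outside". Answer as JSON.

T0:
  2·area = 76
  edge (18, 3)→(16, 8): d=(-2,5) right/bottom  bias=-1
  edge (16, 8)→(4, 0): d=(-12,-8) top-left  bias=+0
  edge (4, 0)→(18, 3): d=(14,3) right/bottom  bias=-1
    (3,0)@(7, 1): e=[59,12,5] → █
    (4,0)@(9, 1): e=[49,28,-1] → ·
    (3,1)@(7, 3): e=[55,-12,33] → ·
    (4,1)@(9, 3): e=[45,4,27] → █
    (5,1)@(11, 3): e=[35,20,21] → █
    (6,1)@(13, 3): e=[25,36,15] → █
    (7,1)@(15, 3): e=[15,52,9] → █
    (8,1)@(17, 3): e=[5,68,3] → █
    (9,1)@(19, 3): e=[-5,84,-3] → ·
    (4,2)@(9, 5): e=[41,-20,55] → ·
    (5,2)@(11, 5): e=[31,-4,49] → ·
    (6,2)@(13, 5): e=[21,12,43] → █
  covered (10 px):
    · · · █ · · · · · · ·
    · · · · █ █ █ █ █ · ·
    · · · · · · █ █ █ · ·
    · · · · · · · █ · · ·
    · · · · · · · · · · ·
    · · · · · · · · · · ·
T1:
  2·area = 12
  edge (2, 4)→(18, 10): d=(16,6) right/bottom  bias=-1
  edge (18, 10)→(0, 4): d=(-18,-6) top-left  bias=+0
  edge (0, 4)→(2, 4): d=(2,0) top-left  bias=+0
    (1,2)@(3, 5): e=[10,0,2] → █  [on edge]
    (2,2)@(5, 5): e=[-2,12,2] → ·
    (1,3)@(3, 7): e=[42,-36,6] → ·
    (4,3)@(9, 7): e=[6,0,6] → █  [on edge]
    (5,3)@(11, 7): e=[-6,12,6] → ·
    (4,4)@(9, 9): e=[38,-36,10] → ·
    (7,4)@(15, 9): e=[2,0,10] → █  [on edge]
    (8,4)@(17, 9): e=[-10,12,10] → ·
    (7,5)@(15, 11): e=[34,-36,14] → ·
    (10,5)@(21, 11): e=[-2,0,14] → ·  [on edge]
  covered (3 px):
    · · · · · · · · · · ·
    · · · · · · · · · · ·
    · █ · · · · · · · · ·
    · · · · █ · · · · · ·
    · · · · · · · █ · · ·
    · · · · · · · · · · ·
T2:
  2·area = 52
  edge (10, 0)→(20, 4): d=(10,4) right/bottom  bias=-1
  edge (20, 4)→(12, 6): d=(-8,2) right/bottom  bias=-1
  edge (12, 6)→(10, 0): d=(-2,-6) top-left  bias=+0
    (5,0)@(11, 1): e=[6,42,4] → █
    (6,0)@(13, 1): e=[-2,38,16] → ·
    (5,1)@(11, 3): e=[26,26,0] → █  [on edge]
    (6,1)@(13, 3): e=[18,22,12] → █
    (7,1)@(15, 3): e=[10,18,24] → █
    (8,1)@(17, 3): e=[2,14,36] → █
    (9,1)@(19, 3): e=[-6,10,48] → ·
    (5,2)@(11, 5): e=[46,10,-4] → ·
    (6,2)@(13, 5): e=[38,6,8] → █
    (8,2)@(17, 5): e=[22,-2,32] → ·
    (6,3)@(13, 7): e=[58,-10,4] → ·
    (7,3)@(15, 7): e=[50,-14,16] → ·
    (6,4)@(13, 9): e=[78,-26,0] → ·  [on edge]
  covered (7 px):
    · · · · · █ · · · · ·
    · · · · · █ █ █ █ · ·
    · · · · · · █ █ · · ·
    · · · · · · · · · · ·
    · · · · · · · · · · ·
    · · · · · · · · · · ·

Answer: [0,6,6]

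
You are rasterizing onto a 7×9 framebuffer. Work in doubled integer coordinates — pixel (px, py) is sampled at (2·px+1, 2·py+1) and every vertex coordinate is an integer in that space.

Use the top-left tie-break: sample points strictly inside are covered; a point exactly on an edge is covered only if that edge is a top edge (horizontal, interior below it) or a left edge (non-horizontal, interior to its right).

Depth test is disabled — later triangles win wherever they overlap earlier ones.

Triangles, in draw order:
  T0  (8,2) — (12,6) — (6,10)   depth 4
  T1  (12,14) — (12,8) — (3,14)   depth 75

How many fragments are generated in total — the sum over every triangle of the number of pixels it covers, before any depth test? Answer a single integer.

T0:
  2·area = 40
  edge (8, 2)→(12, 6): d=(4,4) right/bottom  bias=-1
  edge (12, 6)→(6, 10): d=(-6,4) right/bottom  bias=-1
  edge (6, 10)→(8, 2): d=(2,-8) top-left  bias=+0
    (3,0)@(7, 1): e=[0,50,-10] → ·  [on edge]
    (4,1)@(9, 3): e=[0,30,10] → ·  [on edge]
    (4,2)@(9, 5): e=[8,18,14] → █
    (5,2)@(11, 5): e=[0,10,30] → ·  [on edge]
    (3,3)@(7, 7): e=[24,14,2] → █
    (5,3)@(11, 7): e=[8,-2,34] → ·
    (6,3)@(13, 7): e=[0,-10,50] → ·  [on edge]
    (3,4)@(7, 9): e=[32,2,6] → █
    (4,4)@(9, 9): e=[24,-6,22] → ·
    (3,5)@(7, 11): e=[40,-10,10] → ·
  covered (4 px):
    · · · · · · ·
    · · · · · · ·
    · · · · █ · ·
    · · · █ █ · ·
    · · · █ · · ·
    · · · · · · ·
    · · · · · · ·
    · · · · · · ·
    · · · · · · ·
T1:
  2·area = 54  (B↔C swapped to make it positive)
  edge (12, 14)→(3, 14): d=(-9,0) right/bottom  bias=-1
  edge (3, 14)→(12, 8): d=(9,-6) top-left  bias=+0
  edge (12, 8)→(12, 14): d=(0,6) right/bottom  bias=-1
    (5,4)@(11, 9): e=[45,3,6] → █
    (6,4)@(13, 9): e=[45,15,-6] → ·
    (4,5)@(9, 11): e=[27,9,18] → █
    (6,5)@(13, 11): e=[27,33,-6] → ·
    (2,6)@(5, 13): e=[9,3,42] → █
    (3,6)@(7, 13): e=[9,15,30] → █
    (6,6)@(13, 13): e=[9,51,-6] → ·
    (2,7)@(5, 15): e=[-9,21,42] → ·
    (3,7)@(7, 15): e=[-9,33,30] → ·
    (4,7)@(9, 15): e=[-9,45,18] → ·
    (5,7)@(11, 15): e=[-9,57,6] → ·
  covered (7 px):
    · · · · · · ·
    · · · · · · ·
    · · · · · · ·
    · · · · · · ·
    · · · · · █ ·
    · · · · █ █ ·
    · · █ █ █ █ ·
    · · · · · · ·
    · · · · · · ·

Result: 11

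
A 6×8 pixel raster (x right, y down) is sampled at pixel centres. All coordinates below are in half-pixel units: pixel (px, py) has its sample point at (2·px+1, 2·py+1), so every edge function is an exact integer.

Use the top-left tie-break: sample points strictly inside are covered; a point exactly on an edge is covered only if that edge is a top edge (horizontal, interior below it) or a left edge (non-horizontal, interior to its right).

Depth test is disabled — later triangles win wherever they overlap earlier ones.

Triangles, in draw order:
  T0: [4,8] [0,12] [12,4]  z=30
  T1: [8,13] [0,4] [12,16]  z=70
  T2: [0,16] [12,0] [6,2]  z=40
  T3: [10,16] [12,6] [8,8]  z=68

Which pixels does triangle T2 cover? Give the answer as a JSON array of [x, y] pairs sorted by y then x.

T0:
  2·area = 16  (B↔C swapped to make it positive)
  edge (4, 8)→(12, 4): d=(8,-4) top-left  bias=+0
  edge (12, 4)→(0, 12): d=(-12,8) right/bottom  bias=-1
  edge (0, 12)→(4, 8): d=(4,-4) top-left  bias=+0
    (5,0)@(11, 1): e=[-28,44,0] → ·  [on edge]
    (4,1)@(9, 3): e=[-20,36,0] → ·  [on edge]
    (3,2)@(7, 5): e=[-12,28,0] → ·  [on edge]
    (2,3)@(5, 7): e=[-4,20,0] → ·  [on edge]
    (3,3)@(7, 7): e=[4,4,8] → #
    (4,3)@(9, 7): e=[12,-12,16] → ·
    (1,4)@(3, 9): e=[4,12,0] → #  [on edge]
    (2,4)@(5, 9): e=[12,-4,8] → ·
    (3,4)@(7, 9): e=[20,-20,16] → ·
    (0,5)@(1, 11): e=[12,4,0] → #  [on edge]
    (1,5)@(3, 11): e=[20,-12,8] → ·
    (0,6)@(1, 13): e=[28,-20,8] → ·
  covered (3 px):
    · · · · · ·
    · · · · · ·
    · · · · · ·
    · · · # · ·
    · # · · · ·
    # · · · · ·
    · · · · · ·
    · · · · · ·
T1:
  2·area = 12
  edge (8, 13)→(0, 4): d=(-8,-9) top-left  bias=+0
  edge (0, 4)→(12, 16): d=(12,12) right/bottom  bias=-1
  edge (12, 16)→(8, 13): d=(-4,-3) top-left  bias=+0
    (0,2)@(1, 5): e=[1,0,11] → ·  [on edge]
    (1,3)@(3, 7): e=[3,0,9] → ·  [on edge]
    (2,4)@(5, 9): e=[5,0,7] → ·  [on edge]
    (3,5)@(7, 11): e=[7,0,5] → ·  [on edge]
    (4,6)@(9, 13): e=[9,0,3] → ·  [on edge]
    (5,7)@(11, 15): e=[11,0,1] → ·  [on edge]
  covered (0 px):
    · · · · · ·
    · · · · · ·
    · · · · · ·
    · · · · · ·
    · · · · · ·
    · · · · · ·
    · · · · · ·
    · · · · · ·
T2:
  2·area = 72  (B↔C swapped to make it positive)
  edge (0, 16)→(6, 2): d=(6,-14) top-left  bias=+0
  edge (6, 2)→(12, 0): d=(6,-2) top-left  bias=+0
  edge (12, 0)→(0, 16): d=(-12,16) right/bottom  bias=-1
    (4,0)@(9, 1): e=[36,0,36] → #  [on edge]
    (5,0)@(11, 1): e=[64,4,4] → #
    (1,1)@(3, 3): e=[-36,0,108] → ·  [on edge]
    (3,1)@(7, 3): e=[20,8,44] → #
    (5,1)@(11, 3): e=[76,16,-20] → ·
    (2,2)@(5, 5): e=[4,16,52] → #
    (4,2)@(9, 5): e=[60,24,-12] → ·
    (2,3)@(5, 7): e=[16,28,28] → #
    (3,3)@(7, 7): e=[44,32,-4] → ·
    (1,4)@(3, 9): e=[0,36,36] → #  [on edge]
    (3,4)@(7, 9): e=[56,44,-28] → ·
    (1,5)@(3, 11): e=[12,48,12] → #
  covered (10 px):
    · · · · # #
    · · · # # ·
    · · # # · ·
    · · # · · ·
    · # # · · ·
    · # · · · ·
    · · · · · ·
    · · · · · ·
T3:
  2·area = 36  (B↔C swapped to make it positive)
  edge (10, 16)→(8, 8): d=(-2,-8) top-left  bias=+0
  edge (8, 8)→(12, 6): d=(4,-2) top-left  bias=+0
  edge (12, 6)→(10, 16): d=(-2,10) right/bottom  bias=-1
    (5,3)@(11, 7): e=[26,2,8] → #
    (4,4)@(9, 9): e=[6,6,24] → #
    (4,5)@(9, 11): e=[2,14,20] → #
    (5,5)@(11, 11): e=[18,18,0] → ·  [on edge]
    (4,6)@(9, 13): e=[-2,22,16] → ·
  covered (4 px):
    · · · · · ·
    · · · · · ·
    · · · · · ·
    · · · · · #
    · · · · # #
    · · · · # ·
    · · · · · ·
    · · · · · ·

Answer: [[4,0],[5,0],[3,1],[4,1],[2,2],[3,2],[2,3],[1,4],[2,4],[1,5]]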